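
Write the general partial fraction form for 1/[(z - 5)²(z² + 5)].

Repeated linear + quadratic: A/(z - 5) + B/(z - 5)² + (Cz + D)/(z² + 5)


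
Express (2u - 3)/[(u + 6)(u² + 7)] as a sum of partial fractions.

At u=-6: A = (2·(-6) - 3)/((-6)² + 7) = -15/43. B = -A = 15/43, C = 2 - (-6)·A = -4/43
Result: (-15/43)/(u + 6) + ((15/43)u - 4/43)/(u² + 7)


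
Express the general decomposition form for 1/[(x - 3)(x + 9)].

Distinct linear factors: P/(x - 3) + Q/(x + 9)


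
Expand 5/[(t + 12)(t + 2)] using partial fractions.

5/(t + 12)(t + 2) = α/(t + 12) + β/(t + 2). α = 5/(-12 + 2) = -1/2, β = 5/(-2 + 12) = 1/2
Result: (-1/2)/(t + 12) + (1/2)/(t + 2)


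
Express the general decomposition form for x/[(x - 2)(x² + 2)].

Linear + irreducible quadratic: A/(x - 2) + (Bx + C)/(x² + 2)


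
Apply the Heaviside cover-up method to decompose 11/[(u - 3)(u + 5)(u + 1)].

Cover (u - 3), u=3: A = 11/[(3 + 5)(3 + 1)] = 11/32. Cover (u + 5), u=-5: B = 11/[(-5 - 3)(-5 + 1)] = 11/32. Cover (u + 1), u=-1: C = 11/[(-1 - 3)(-1 + 5)] = -11/16.
Result: (11/32)/(u - 3) + (11/32)/(u + 5) - (11/16)/(u + 1)


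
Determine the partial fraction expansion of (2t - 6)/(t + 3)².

(2t - 6) = A(t + 3) + B. At t = -3: B = 2·(-3) - 6 = -12. Coeff of t: A = 2
Result: 2/(t + 3) - 12/(t + 3)²


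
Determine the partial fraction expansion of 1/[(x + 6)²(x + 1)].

Cover-up at x=-1: γ = 1/(-1 + 6)² = 1/25. Cover-up at x=-6: β = 1/(-6 + 1) = -1/5. Comparing x² coeff: α = -γ = -1/25
Result: (-1/25)/(x + 6) - (1/5)/(x + 6)² + (1/25)/(x + 1)


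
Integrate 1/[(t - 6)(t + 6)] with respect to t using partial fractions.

Decompose: 1/[(t - 6)(t + 6)] = (1/12)/(t - 6) - (1/12)/(t + 6). Integrate each term: (1/12) ln|(t - 6)| - (1/12) ln|(t + 6)| + C


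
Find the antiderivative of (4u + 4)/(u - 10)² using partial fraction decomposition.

Decompose: α = 4, β = 4·10 + 4 = 44, so (4u + 4)/(u - 10)² = 4/(u - 10) + 44/(u - 10)². Integrate: ∫ α/(u - 10) du = 4 ln|(u - 10)|; ∫ β/(u - 10)² du = -44/(u - 10). Sum: 4 ln|(u - 10)| - 44/(u - 10) + C


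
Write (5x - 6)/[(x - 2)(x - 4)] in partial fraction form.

At x=2: α = (5·2 - 6)/(2 - 4) = -2. At x=4: β = (5·4 - 6)/(4 - 2) = 7
Result: -2/(x - 2) + 7/(x - 4)


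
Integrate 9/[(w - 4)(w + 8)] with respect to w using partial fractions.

Decompose: 9/[(w - 4)(w + 8)] = (3/4)/(w - 4) - (3/4)/(w + 8). Integrate each term: (3/4) ln|(w - 4)| - (3/4) ln|(w + 8)| + C


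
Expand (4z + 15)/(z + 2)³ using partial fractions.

(4z + 15) = P(z + 2)² + Q(z + 2) + R. At z = -2: R = 4·(-2) + 15 = 7. Coefficients: P = 0, Q = 4
Result: 4/(z + 2)² + 7/(z + 2)³


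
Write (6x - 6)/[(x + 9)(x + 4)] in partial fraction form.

At x=-9: A = (6·(-9) - 6)/(-9 + 4) = 12. At x=-4: B = (6·(-4) - 6)/(-4 + 9) = -6
Result: 12/(x + 9) - 6/(x + 4)


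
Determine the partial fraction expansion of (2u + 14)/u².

(2u + 14) = Pu + Q. At u = 0: Q = 2·0 + 14 = 14. Coeff of u: P = 2
Result: 2/u + 14/u²


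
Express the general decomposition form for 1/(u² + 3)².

Repeated quadratic factor: (Pu + Q)/(u² + 3) + (Ru + S)/(u² + 3)²


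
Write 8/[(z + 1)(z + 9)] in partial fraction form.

8/(z + 1)(z + 9) = P/(z + 1) + Q/(z + 9). P = 8/(-1 + 9) = 1, Q = 8/(-9 + 1) = -1
Result: 1/(z + 1) - 1/(z + 9)


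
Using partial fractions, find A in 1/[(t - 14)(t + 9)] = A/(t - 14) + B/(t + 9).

Cover-up at t = 14: A = 1/(14 + 9) = 1/23


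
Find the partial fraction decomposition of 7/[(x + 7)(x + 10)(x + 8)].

Using cover-up method: α = 7/3, β = 7/6, γ = -7/2
Result: (7/3)/(x + 7) + (7/6)/(x + 10) - (7/2)/(x + 8)


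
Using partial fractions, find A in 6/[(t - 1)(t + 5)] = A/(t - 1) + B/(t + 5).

Cover-up at t = 1: A = 6/(1 + 5) = 6/6 = 1


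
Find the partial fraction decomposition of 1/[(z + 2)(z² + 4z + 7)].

Cover-up at z = -2: A = 1/((-2)² + 4·(-2) + 7) = 1/3. Then B = -A = -1/3, C = -A·(4 - 2) = -2/3
Result: (1/3)/(z + 2) - ((1/3)z + 2/3)/(z² + 4z + 7)


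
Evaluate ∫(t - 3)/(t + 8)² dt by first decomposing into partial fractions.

Decompose: P = 1, Q = 1·(-8) - 3 = -11, so (t - 3)/(t + 8)² = 1/(t + 8) - 11/(t + 8)². Integrate: ∫ P/(t + 8) dt = ln|(t + 8)|; ∫ Q/(t + 8)² dt = 11/(t + 8). Sum: ln|(t + 8)| + 11/(t + 8) + C


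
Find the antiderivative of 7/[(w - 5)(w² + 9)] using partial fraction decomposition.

Cover-up at w=5: P = 7/(5²+9) = 7/34. Coeff matching: Q = -7/34, R = -35/34. Decomposition: (7/34)/(w - 5) - ((7/34)w + 35/34)/(w² + 9). Integrate: linear → ln, quadratic → (1/2)ln + arctan: (7/34) ln|(w - 5)| - (7/68) ln(w² + 9) - (35/102) arctan(w/3) + C


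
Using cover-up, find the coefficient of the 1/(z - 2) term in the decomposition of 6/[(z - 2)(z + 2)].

Cover (z - 2), set z=2: 6/((z + 2) at z=2) = 6/(4) = 3/2


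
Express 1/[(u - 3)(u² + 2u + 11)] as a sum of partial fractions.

Cover-up at u = 3: P = 1/(3² + 2·3 + 11) = 1/26. Then Q = -P = -1/26, R = -P·(2 + 3) = -5/26
Result: (1/26)/(u - 3) - ((1/26)u + 5/26)/(u² + 2u + 11)


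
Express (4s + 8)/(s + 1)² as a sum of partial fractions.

(4s + 8) = A(s + 1) + B. At s = -1: B = 4·(-1) + 8 = 4. Coeff of s: A = 4
Result: 4/(s + 1) + 4/(s + 1)²


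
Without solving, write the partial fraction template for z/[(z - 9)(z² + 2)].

Linear + irreducible quadratic: P/(z - 9) + (Qz + R)/(z² + 2)


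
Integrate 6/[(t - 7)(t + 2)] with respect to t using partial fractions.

Decompose: 6/[(t - 7)(t + 2)] = (2/3)/(t - 7) - (2/3)/(t + 2). Integrate each term: (2/3) ln|(t - 7)| - (2/3) ln|(t + 2)| + C


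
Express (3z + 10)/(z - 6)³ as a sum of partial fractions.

(3z + 10) = α(z - 6)² + β(z - 6) + γ. At z = 6: γ = 3·6 + 10 = 28. Coefficients: α = 0, β = 3
Result: 3/(z - 6)² + 28/(z - 6)³


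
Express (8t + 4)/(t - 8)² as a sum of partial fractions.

(8t + 4) = α(t - 8) + β. At t = 8: β = 8·8 + 4 = 68. Coeff of t: α = 8
Result: 8/(t - 8) + 68/(t - 8)²


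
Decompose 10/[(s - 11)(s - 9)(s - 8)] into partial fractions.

Using cover-up method: P = 5/3, Q = -5, R = 10/3
Result: (5/3)/(s - 11) - 5/(s - 9) + (10/3)/(s - 8)


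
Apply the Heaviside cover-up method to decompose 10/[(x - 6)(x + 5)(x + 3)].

Cover (x - 6), x=6: α = 10/[(6 + 5)(6 + 3)] = 10/99. Cover (x + 5), x=-5: β = 10/[(-5 - 6)(-5 + 3)] = 5/11. Cover (x + 3), x=-3: γ = 10/[(-3 - 6)(-3 + 5)] = -5/9.
Result: (10/99)/(x - 6) + (5/11)/(x + 5) - (5/9)/(x + 3)


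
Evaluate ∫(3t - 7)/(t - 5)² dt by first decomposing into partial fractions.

Decompose: P = 3, Q = 3·5 - 7 = 8, so (3t - 7)/(t - 5)² = 3/(t - 5) + 8/(t - 5)². Integrate: ∫ P/(t - 5) dt = 3 ln|(t - 5)|; ∫ Q/(t - 5)² dt = -8/(t - 5). Sum: 3 ln|(t - 5)| - 8/(t - 5) + C


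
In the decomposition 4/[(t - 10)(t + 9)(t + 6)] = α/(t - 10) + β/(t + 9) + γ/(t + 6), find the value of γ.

Cover-up at t = -6: γ = 4/[(-6 - 10)(-6 + 9)] = 4/[(-16)(3)] = -4/48 = -1/12


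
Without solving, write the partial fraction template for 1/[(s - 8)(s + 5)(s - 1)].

Three distinct linear factors: A/(s - 8) + B/(s + 5) + C/(s - 1)


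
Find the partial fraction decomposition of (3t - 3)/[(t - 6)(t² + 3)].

At t=6: P = (3·6 - 3)/(6² + 3) = 5/13. Q = -P = -5/13, R = 3 - 6·P = 9/13
Result: (5/13)/(t - 6) - ((5/13)t - 9/13)/(t² + 3)


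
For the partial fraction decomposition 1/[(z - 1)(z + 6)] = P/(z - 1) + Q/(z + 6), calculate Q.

Cover-up at z = -6: Q = 1/(-6 - 1) = -1/7


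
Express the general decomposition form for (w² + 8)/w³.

Repeated linear factor (power 3): P/w + Q/w² + R/w³


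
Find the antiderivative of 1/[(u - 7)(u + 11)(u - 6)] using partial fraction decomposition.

Cover-up: A = 1/18, B = 1/306, C = -1/17. Decomposition: (1/18)/(u - 7) + (1/306)/(u + 11) - (1/17)/(u - 6). Integrate each term: (1/18) ln|(u - 7)| + (1/306) ln|(u + 11)| - (1/17) ln|(u - 6)| + C


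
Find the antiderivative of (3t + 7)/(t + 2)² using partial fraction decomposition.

Decompose: P = 3, Q = 3·(-2) + 7 = 1, so (3t + 7)/(t + 2)² = 3/(t + 2) + 1/(t + 2)². Integrate: ∫ P/(t + 2) dt = 3 ln|(t + 2)|; ∫ Q/(t + 2)² dt = -1/(t + 2). Sum: 3 ln|(t + 2)| - 1/(t + 2) + C


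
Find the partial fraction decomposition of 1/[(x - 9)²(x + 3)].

Cover-up at x=-3: C = 1/(-3 - 9)² = 1/144. Cover-up at x=9: B = 1/(9 + 3) = 1/12. Comparing x² coeff: A = -C = -1/144
Result: (-1/144)/(x - 9) + (1/12)/(x - 9)² + (1/144)/(x + 3)


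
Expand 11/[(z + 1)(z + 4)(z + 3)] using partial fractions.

Using cover-up method: α = 11/6, β = 11/3, γ = -11/2
Result: (11/6)/(z + 1) + (11/3)/(z + 4) - (11/2)/(z + 3)


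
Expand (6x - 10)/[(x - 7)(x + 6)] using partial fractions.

At x=7: A = (6·7 - 10)/(7 + 6) = 32/13. At x=-6: B = (6·(-6) - 10)/(-6 - 7) = 46/13
Result: (32/13)/(x - 7) + (46/13)/(x + 6)


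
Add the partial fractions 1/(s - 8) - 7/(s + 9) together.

Common denominator (s - 8)(s + 9). Numerator: 1(s + 9) - 7(s - 8) = (s + 9) - (7s - 56) = -6s + 65
Result: (-6s + 65)/[(s - 8)(s + 9)]


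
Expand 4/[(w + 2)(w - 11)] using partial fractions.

4/(w + 2)(w - 11) = A/(w + 2) + B/(w - 11). A = 4/(-2 - 11) = -4/13, B = 4/(11 + 2) = 4/13
Result: (-4/13)/(w + 2) + (4/13)/(w - 11)


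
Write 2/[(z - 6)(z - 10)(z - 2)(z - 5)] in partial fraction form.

Using Heaviside cover-up: (-1/8)/(z - 6) + (1/80)/(z - 10) - (1/48)/(z - 2) + (2/15)/(z - 5)


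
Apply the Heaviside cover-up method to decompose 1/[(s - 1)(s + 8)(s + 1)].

Cover (s - 1), s=1: A = 1/[(1 + 8)(1 + 1)] = 1/18. Cover (s + 8), s=-8: B = 1/[(-8 - 1)(-8 + 1)] = 1/63. Cover (s + 1), s=-1: C = 1/[(-1 - 1)(-1 + 8)] = -1/14.
Result: (1/18)/(s - 1) + (1/63)/(s + 8) - (1/14)/(s + 1)


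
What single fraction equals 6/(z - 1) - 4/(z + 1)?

Common denominator (z - 1)(z + 1). Numerator: 6(z + 1) - 4(z - 1) = (6z + 6) - (4z - 4) = 2z + 10
Result: (2z + 10)/[(z - 1)(z + 1)]


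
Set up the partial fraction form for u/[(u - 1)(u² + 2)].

Linear + irreducible quadratic: A/(u - 1) + (Bu + C)/(u² + 2)


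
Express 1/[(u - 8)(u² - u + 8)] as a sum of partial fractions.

Cover-up at u = 8: α = 1/(8² - 1·8 + 8) = 1/64. Then β = -α = -1/64, γ = -α·(-1 + 8) = -7/64
Result: (1/64)/(u - 8) - ((1/64)u + 7/64)/(u² - u + 8)


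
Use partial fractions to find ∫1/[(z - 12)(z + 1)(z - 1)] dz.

Cover-up: P = 1/143, Q = 1/26, R = -1/22. Decomposition: (1/143)/(z - 12) + (1/26)/(z + 1) - (1/22)/(z - 1). Integrate each term: (1/143) ln|(z - 12)| + (1/26) ln|(z + 1)| - (1/22) ln|(z - 1)| + C


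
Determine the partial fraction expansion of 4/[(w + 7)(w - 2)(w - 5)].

Using cover-up method: A = 1/27, B = -4/27, C = 1/9
Result: (1/27)/(w + 7) - (4/27)/(w - 2) + (1/9)/(w - 5)


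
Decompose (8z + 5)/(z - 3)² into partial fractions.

(8z + 5) = P(z - 3) + Q. At z = 3: Q = 8·3 + 5 = 29. Coeff of z: P = 8
Result: 8/(z - 3) + 29/(z - 3)²


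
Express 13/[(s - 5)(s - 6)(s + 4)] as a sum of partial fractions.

Using cover-up method: A = -13/9, B = 13/10, C = 13/90
Result: (-13/9)/(s - 5) + (13/10)/(s - 6) + (13/90)/(s + 4)


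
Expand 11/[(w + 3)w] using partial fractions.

11/(w + 3)w = α/(w + 3) + β/w. α = 11/(-3 - 0) = -11/3, β = 11/(0 + 3) = 11/3
Result: (-11/3)/(w + 3) + (11/3)/w


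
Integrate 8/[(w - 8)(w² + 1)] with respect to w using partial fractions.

Cover-up at w=8: A = 8/(8²+1) = 8/65. Coeff matching: B = -8/65, C = -64/65. Decomposition: (8/65)/(w - 8) - ((8/65)w + 64/65)/(w² + 1). Integrate: linear → ln, quadratic → (1/2)ln + arctan: (8/65) ln|(w - 8)| - (4/65) ln(w² + 1) - (64/65) arctan(w) + C


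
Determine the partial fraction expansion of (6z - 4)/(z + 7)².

(6z - 4) = α(z + 7) + β. At z = -7: β = 6·(-7) - 4 = -46. Coeff of z: α = 6
Result: 6/(z + 7) - 46/(z + 7)²


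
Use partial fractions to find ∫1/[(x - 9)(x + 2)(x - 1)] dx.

Cover-up: α = 1/88, β = 1/33, γ = -1/24. Decomposition: (1/88)/(x - 9) + (1/33)/(x + 2) - (1/24)/(x - 1). Integrate each term: (1/88) ln|(x - 9)| + (1/33) ln|(x + 2)| - (1/24) ln|(x - 1)| + C


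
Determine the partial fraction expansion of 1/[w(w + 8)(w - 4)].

Using cover-up method: P = -1/32, Q = 1/96, R = 1/48
Result: (-1/32)/w + (1/96)/(w + 8) + (1/48)/(w - 4)


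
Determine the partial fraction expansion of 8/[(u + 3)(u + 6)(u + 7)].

Using cover-up method: A = 2/3, B = -8/3, C = 2
Result: (2/3)/(u + 3) - (8/3)/(u + 6) + 2/(u + 7)


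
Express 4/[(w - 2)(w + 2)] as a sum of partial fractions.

4/(w - 2)(w + 2) = A/(w - 2) + B/(w + 2). A = 4/(2 + 2) = 1, B = 4/(-2 - 2) = -1
Result: 1/(w - 2) - 1/(w + 2)


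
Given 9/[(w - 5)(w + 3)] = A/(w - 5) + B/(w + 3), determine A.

Cover-up at w = 5: A = 9/(5 + 3) = 9/8


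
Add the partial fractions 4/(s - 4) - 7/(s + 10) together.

Common denominator (s - 4)(s + 10). Numerator: 4(s + 10) - 7(s - 4) = (4s + 40) - (7s - 28) = -3s + 68
Result: (-3s + 68)/[(s - 4)(s + 10)]


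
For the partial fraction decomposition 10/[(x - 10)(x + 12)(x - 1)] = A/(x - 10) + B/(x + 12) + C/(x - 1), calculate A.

Cover-up at x = 10: A = 10/[(10 + 12)(10 - 1)] = 10/[(22)(9)] = 10/198 = 5/99


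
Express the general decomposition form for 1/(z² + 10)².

Repeated quadratic factor: (Pz + Q)/(z² + 10) + (Rz + S)/(z² + 10)²


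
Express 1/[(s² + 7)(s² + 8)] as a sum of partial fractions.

Coefficient matching gives A = C = 0, B = 1/(8-7) = 1, D = -B = -1
Result: 1/(s² + 7) - 1/(s² + 8)


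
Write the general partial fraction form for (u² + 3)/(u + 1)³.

Repeated linear factor (power 3): P/(u + 1) + Q/(u + 1)² + R/(u + 1)³


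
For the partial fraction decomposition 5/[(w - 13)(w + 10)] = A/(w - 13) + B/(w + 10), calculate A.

Cover-up at w = 13: A = 5/(13 + 10) = 5/23


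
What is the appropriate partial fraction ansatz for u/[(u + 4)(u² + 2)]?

Linear + irreducible quadratic: α/(u + 4) + (βu + γ)/(u² + 2)


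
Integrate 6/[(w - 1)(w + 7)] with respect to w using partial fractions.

Decompose: 6/[(w - 1)(w + 7)] = (3/4)/(w - 1) - (3/4)/(w + 7). Integrate each term: (3/4) ln|(w - 1)| - (3/4) ln|(w + 7)| + C


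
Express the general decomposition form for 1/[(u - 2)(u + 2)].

Distinct linear factors: α/(u - 2) + β/(u + 2)


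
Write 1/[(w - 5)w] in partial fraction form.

1/(w - 5)w = A/(w - 5) + B/w. A = 1/(5 - 0) = 1/5, B = 1/(0 - 5) = -1/5
Result: (1/5)/(w - 5) - (1/5)/w


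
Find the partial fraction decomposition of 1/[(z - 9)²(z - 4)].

Cover-up at z=4: C = 1/(4 - 9)² = 1/25. Cover-up at z=9: B = 1/(9 - 4) = 1/5. Comparing z² coeff: A = -C = -1/25
Result: (-1/25)/(z - 9) + (1/5)/(z - 9)² + (1/25)/(z - 4)


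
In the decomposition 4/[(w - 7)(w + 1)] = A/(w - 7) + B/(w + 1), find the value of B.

Cover-up at w = -1: B = 4/(-1 - 7) = -4/8 = -1/2


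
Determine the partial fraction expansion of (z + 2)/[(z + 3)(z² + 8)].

At z=-3: α = (1·(-3) + 2)/((-3)² + 8) = -1/17. β = -α = 1/17, γ = 1 - (-3)·α = 14/17
Result: (-1/17)/(z + 3) + ((1/17)z + 14/17)/(z² + 8)


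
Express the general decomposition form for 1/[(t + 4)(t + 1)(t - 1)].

Three distinct linear factors: A/(t + 4) + B/(t + 1) + C/(t - 1)


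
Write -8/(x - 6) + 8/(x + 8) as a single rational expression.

Common denominator (x - 6)(x + 8). Numerator: -8(x + 8) + 8(x - 6) = (-8x - 64) + (8x - 48) = -112
Result: (-112)/[(x - 6)(x + 8)]


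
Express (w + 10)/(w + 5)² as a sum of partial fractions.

(w + 10) = P(w + 5) + Q. At w = -5: Q = 1·(-5) + 10 = 5. Coeff of w: P = 1
Result: 1/(w + 5) + 5/(w + 5)²


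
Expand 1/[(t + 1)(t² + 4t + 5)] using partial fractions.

Cover-up at t = -1: P = 1/((-1)² + 4·(-1) + 5) = 1/2. Then Q = -P = -1/2, R = -P·(4 - 1) = -3/2
Result: (1/2)/(t + 1) - ((1/2)t + 3/2)/(t² + 4t + 5)


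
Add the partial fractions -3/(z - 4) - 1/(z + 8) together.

Common denominator (z - 4)(z + 8). Numerator: -3(z + 8) - 1(z - 4) = (-3z - 24) - (z - 4) = -4z - 20
Result: (-4z - 20)/[(z - 4)(z + 8)]


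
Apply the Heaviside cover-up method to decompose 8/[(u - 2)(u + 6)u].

Cover (u - 2), u=2: P = 8/[(2 + 6)(2 - 0)] = 1/2. Cover (u + 6), u=-6: Q = 8/[(-6 - 2)(-6 - 0)] = 1/6. Cover u, u=0: R = 8/[(0 - 2)(0 + 6)] = -2/3.
Result: (1/2)/(u - 2) + (1/6)/(u + 6) - (2/3)/u


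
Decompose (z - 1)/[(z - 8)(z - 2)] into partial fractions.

At z=8: P = (1·8 - 1)/(8 - 2) = 7/6. At z=2: Q = (1·2 - 1)/(2 - 8) = -1/6
Result: (7/6)/(z - 8) - (1/6)/(z - 2)


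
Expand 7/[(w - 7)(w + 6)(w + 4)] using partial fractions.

Using cover-up method: α = 7/143, β = 7/26, γ = -7/22
Result: (7/143)/(w - 7) + (7/26)/(w + 6) - (7/22)/(w + 4)


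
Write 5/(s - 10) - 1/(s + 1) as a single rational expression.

Common denominator (s - 10)(s + 1). Numerator: 5(s + 1) - 1(s - 10) = (5s + 5) - (s - 10) = 4s + 15
Result: (4s + 15)/[(s - 10)(s + 1)]


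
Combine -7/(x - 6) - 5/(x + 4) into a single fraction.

Common denominator (x - 6)(x + 4). Numerator: -7(x + 4) - 5(x - 6) = (-7x - 28) - (5x - 30) = -12x + 2
Result: (-12x + 2)/[(x - 6)(x + 4)]


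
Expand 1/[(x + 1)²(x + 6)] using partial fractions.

Cover-up at x=-6: C = 1/(-6 + 1)² = 1/25. Cover-up at x=-1: B = 1/(-1 + 6) = 1/5. Comparing x² coeff: A = -C = -1/25
Result: (-1/25)/(x + 1) + (1/5)/(x + 1)² + (1/25)/(x + 6)


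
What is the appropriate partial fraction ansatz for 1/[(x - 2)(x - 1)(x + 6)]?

Three distinct linear factors: A/(x - 2) + B/(x - 1) + C/(x + 6)


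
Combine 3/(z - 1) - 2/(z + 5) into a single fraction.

Common denominator (z - 1)(z + 5). Numerator: 3(z + 5) - 2(z - 1) = (3z + 15) - (2z - 2) = z + 17
Result: (z + 17)/[(z - 1)(z + 5)]


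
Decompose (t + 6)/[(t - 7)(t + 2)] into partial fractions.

At t=7: P = (1·7 + 6)/(7 + 2) = 13/9. At t=-2: Q = (1·(-2) + 6)/(-2 - 7) = -4/9
Result: (13/9)/(t - 7) - (4/9)/(t + 2)


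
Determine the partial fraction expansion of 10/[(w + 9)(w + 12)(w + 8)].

Using cover-up method: A = -10/3, B = 5/6, C = 5/2
Result: (-10/3)/(w + 9) + (5/6)/(w + 12) + (5/2)/(w + 8)


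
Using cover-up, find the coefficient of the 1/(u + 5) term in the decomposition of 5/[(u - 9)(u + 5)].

Cover (u + 5), set u=-5: 5/((u - 9) at u=-5) = 5/(-14) = -5/14


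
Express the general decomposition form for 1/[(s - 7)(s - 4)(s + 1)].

Three distinct linear factors: A/(s - 7) + B/(s - 4) + C/(s + 1)


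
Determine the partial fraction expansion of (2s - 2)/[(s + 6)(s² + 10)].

At s=-6: A = (2·(-6) - 2)/((-6)² + 10) = -7/23. B = -A = 7/23, C = 2 - (-6)·A = 4/23
Result: (-7/23)/(s + 6) + ((7/23)s + 4/23)/(s² + 10)


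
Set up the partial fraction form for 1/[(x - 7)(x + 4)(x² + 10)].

Two linear + quadratic: α/(x - 7) + β/(x + 4) + (γx + δ)/(x² + 10)


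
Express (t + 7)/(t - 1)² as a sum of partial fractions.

(t + 7) = A(t - 1) + B. At t = 1: B = 1·1 + 7 = 8. Coeff of t: A = 1
Result: 1/(t - 1) + 8/(t - 1)²


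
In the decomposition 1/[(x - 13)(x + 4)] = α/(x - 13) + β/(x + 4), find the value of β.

Cover-up at x = -4: β = 1/(-4 - 13) = -1/17


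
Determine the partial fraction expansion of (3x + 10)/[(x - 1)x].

At x=1: α = (3·1 + 10)/(1 - 0) = 13. At x=0: β = (3·0 + 10)/(0 - 1) = -10
Result: 13/(x - 1) - 10/x


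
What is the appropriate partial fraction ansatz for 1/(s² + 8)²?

Repeated quadratic factor: (Ps + Q)/(s² + 8) + (Rs + S)/(s² + 8)²


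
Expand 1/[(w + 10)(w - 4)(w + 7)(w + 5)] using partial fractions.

Using Heaviside cover-up: (-1/210)/(w + 10) + (1/1386)/(w - 4) + (1/66)/(w + 7) - (1/90)/(w + 5)


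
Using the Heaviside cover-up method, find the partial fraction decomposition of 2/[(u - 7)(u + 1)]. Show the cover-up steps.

Cover (u - 7): set u=7, get α = 2/(7 + 1) = 1/4. Cover (u + 1): set u=-1, get β = 2/(-1 - 7) = -1/4.
Result: (1/4)/(u - 7) - (1/4)/(u + 1)


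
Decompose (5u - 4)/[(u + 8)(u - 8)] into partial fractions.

At u=-8: A = (5·(-8) - 4)/(-8 - 8) = 11/4. At u=8: B = (5·8 - 4)/(8 + 8) = 9/4
Result: (11/4)/(u + 8) + (9/4)/(u - 8)


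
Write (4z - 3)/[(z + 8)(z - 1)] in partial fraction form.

At z=-8: P = (4·(-8) - 3)/(-8 - 1) = 35/9. At z=1: Q = (4·1 - 3)/(1 + 8) = 1/9
Result: (35/9)/(z + 8) + (1/9)/(z - 1)


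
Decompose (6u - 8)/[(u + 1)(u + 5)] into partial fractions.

At u=-1: P = (6·(-1) - 8)/(-1 + 5) = -7/2. At u=-5: Q = (6·(-5) - 8)/(-5 + 1) = 19/2
Result: (-7/2)/(u + 1) + (19/2)/(u + 5)


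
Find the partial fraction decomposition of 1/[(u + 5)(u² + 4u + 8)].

Cover-up at u = -5: A = 1/((-5)² + 4·(-5) + 8) = 1/13. Then B = -A = -1/13, C = -A·(4 - 5) = 1/13
Result: (1/13)/(u + 5) - ((1/13)u - 1/13)/(u² + 4u + 8)


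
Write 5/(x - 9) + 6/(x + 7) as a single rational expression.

Common denominator (x - 9)(x + 7). Numerator: 5(x + 7) + 6(x - 9) = (5x + 35) + (6x - 54) = 11x - 19
Result: (11x - 19)/[(x - 9)(x + 7)]


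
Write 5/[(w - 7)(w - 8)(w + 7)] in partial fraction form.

Using cover-up method: α = -5/14, β = 1/3, γ = 1/42
Result: (-5/14)/(w - 7) + (1/3)/(w - 8) + (1/42)/(w + 7)


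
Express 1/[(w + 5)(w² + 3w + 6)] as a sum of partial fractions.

Cover-up at w = -5: A = 1/((-5)² + 3·(-5) + 6) = 1/16. Then B = -A = -1/16, C = -A·(3 - 5) = 1/8
Result: (1/16)/(w + 5) - ((1/16)w - 1/8)/(w² + 3w + 6)


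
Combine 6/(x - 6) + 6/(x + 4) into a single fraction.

Common denominator (x - 6)(x + 4). Numerator: 6(x + 4) + 6(x - 6) = (6x + 24) + (6x - 36) = 12x - 12
Result: (12x - 12)/[(x - 6)(x + 4)]


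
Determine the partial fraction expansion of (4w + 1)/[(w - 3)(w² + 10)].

At w=3: α = (4·3 + 1)/(3² + 10) = 13/19. β = -α = -13/19, γ = 4 - 3·α = 37/19
Result: (13/19)/(w - 3) - ((13/19)w - 37/19)/(w² + 10)


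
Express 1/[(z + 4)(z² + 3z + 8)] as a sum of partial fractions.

Cover-up at z = -4: P = 1/((-4)² + 3·(-4) + 8) = 1/12. Then Q = -P = -1/12, R = -P·(3 - 4) = 1/12
Result: (1/12)/(z + 4) - ((1/12)z - 1/12)/(z² + 3z + 8)


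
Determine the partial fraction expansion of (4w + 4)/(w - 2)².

(4w + 4) = A(w - 2) + B. At w = 2: B = 4·2 + 4 = 12. Coeff of w: A = 4
Result: 4/(w - 2) + 12/(w - 2)²


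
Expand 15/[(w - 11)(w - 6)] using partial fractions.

15/(w - 11)(w - 6) = P/(w - 11) + Q/(w - 6). P = 15/(11 - 6) = 3, Q = 15/(6 - 11) = -3
Result: 3/(w - 11) - 3/(w - 6)


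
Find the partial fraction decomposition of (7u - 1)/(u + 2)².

(7u - 1) = P(u + 2) + Q. At u = -2: Q = 7·(-2) - 1 = -15. Coeff of u: P = 7
Result: 7/(u + 2) - 15/(u + 2)²


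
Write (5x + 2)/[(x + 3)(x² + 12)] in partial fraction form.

At x=-3: A = (5·(-3) + 2)/((-3)² + 12) = -13/21. B = -A = 13/21, C = 5 - (-3)·A = 22/7
Result: (-13/21)/(x + 3) + ((13/21)x + 22/7)/(x² + 12)


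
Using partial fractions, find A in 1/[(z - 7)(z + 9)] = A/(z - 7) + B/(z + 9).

Cover-up at z = 7: A = 1/(7 + 9) = 1/16


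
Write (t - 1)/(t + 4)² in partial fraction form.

(t - 1) = α(t + 4) + β. At t = -4: β = 1·(-4) - 1 = -5. Coeff of t: α = 1
Result: 1/(t + 4) - 5/(t + 4)²


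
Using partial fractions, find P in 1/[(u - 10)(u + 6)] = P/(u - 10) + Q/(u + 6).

Cover-up at u = 10: P = 1/(10 + 6) = 1/16


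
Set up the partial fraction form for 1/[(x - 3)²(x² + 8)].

Repeated linear + quadratic: α/(x - 3) + β/(x - 3)² + (γx + δ)/(x² + 8)


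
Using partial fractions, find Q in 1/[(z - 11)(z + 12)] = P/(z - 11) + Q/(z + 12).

Cover-up at z = -12: Q = 1/(-12 - 11) = -1/23


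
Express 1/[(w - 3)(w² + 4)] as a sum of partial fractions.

Cover-up at w = 3: P = 1/(3² + 4) = 1/13. Then Q = -P = -1/13, R = -P·(0 + 3) = -3/13
Result: (1/13)/(w - 3) - ((1/13)w + 3/13)/(w² + 4)


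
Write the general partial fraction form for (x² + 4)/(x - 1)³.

Repeated linear factor (power 3): α/(x - 1) + β/(x - 1)² + γ/(x - 1)³


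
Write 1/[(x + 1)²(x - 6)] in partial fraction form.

Cover-up at x=6: C = 1/(6 + 1)² = 1/49. Cover-up at x=-1: B = 1/(-1 - 6) = -1/7. Comparing x² coeff: A = -C = -1/49
Result: (-1/49)/(x + 1) - (1/7)/(x + 1)² + (1/49)/(x - 6)


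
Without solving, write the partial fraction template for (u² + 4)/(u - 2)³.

Repeated linear factor (power 3): P/(u - 2) + Q/(u - 2)² + R/(u - 2)³


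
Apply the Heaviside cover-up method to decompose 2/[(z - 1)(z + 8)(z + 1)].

Cover (z - 1), z=1: P = 2/[(1 + 8)(1 + 1)] = 1/9. Cover (z + 8), z=-8: Q = 2/[(-8 - 1)(-8 + 1)] = 2/63. Cover (z + 1), z=-1: R = 2/[(-1 - 1)(-1 + 8)] = -1/7.
Result: (1/9)/(z - 1) + (2/63)/(z + 8) - (1/7)/(z + 1)


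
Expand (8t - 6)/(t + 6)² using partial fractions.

(8t - 6) = α(t + 6) + β. At t = -6: β = 8·(-6) - 6 = -54. Coeff of t: α = 8
Result: 8/(t + 6) - 54/(t + 6)²


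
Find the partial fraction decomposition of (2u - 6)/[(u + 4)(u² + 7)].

At u=-4: P = (2·(-4) - 6)/((-4)² + 7) = -14/23. Q = -P = 14/23, R = 2 - (-4)·P = -10/23
Result: (-14/23)/(u + 4) + ((14/23)u - 10/23)/(u² + 7)


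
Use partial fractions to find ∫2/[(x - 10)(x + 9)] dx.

Decompose: 2/[(x - 10)(x + 9)] = (2/19)/(x - 10) - (2/19)/(x + 9). Integrate each term: (2/19) ln|(x - 10)| - (2/19) ln|(x + 9)| + C


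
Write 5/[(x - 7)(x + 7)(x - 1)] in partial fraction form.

Using cover-up method: α = 5/84, β = 5/112, γ = -5/48
Result: (5/84)/(x - 7) + (5/112)/(x + 7) - (5/48)/(x - 1)


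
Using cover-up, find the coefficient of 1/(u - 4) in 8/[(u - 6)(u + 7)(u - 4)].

Cover (u - 4), set u=4: 8/[(4 - 6)(4 + 7)] = -4/11


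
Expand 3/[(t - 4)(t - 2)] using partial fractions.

3/(t - 4)(t - 2) = α/(t - 4) + β/(t - 2). α = 3/(4 - 2) = 3/2, β = 3/(2 - 4) = -3/2
Result: (3/2)/(t - 4) - (3/2)/(t - 2)


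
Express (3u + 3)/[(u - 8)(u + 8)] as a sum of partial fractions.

At u=8: A = (3·8 + 3)/(8 + 8) = 27/16. At u=-8: B = (3·(-8) + 3)/(-8 - 8) = 21/16
Result: (27/16)/(u - 8) + (21/16)/(u + 8)


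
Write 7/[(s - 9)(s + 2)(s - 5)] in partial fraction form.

Using cover-up method: A = 7/44, B = 1/11, C = -1/4
Result: (7/44)/(s - 9) + (1/11)/(s + 2) - (1/4)/(s - 5)


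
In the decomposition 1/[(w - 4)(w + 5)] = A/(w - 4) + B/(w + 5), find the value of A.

Cover-up at w = 4: A = 1/(4 + 5) = 1/9


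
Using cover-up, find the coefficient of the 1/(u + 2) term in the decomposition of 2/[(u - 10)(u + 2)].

Cover (u + 2), set u=-2: 2/((u - 10) at u=-2) = 2/(-12) = -1/6


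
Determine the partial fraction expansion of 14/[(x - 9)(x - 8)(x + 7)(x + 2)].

Using Heaviside cover-up: (7/88)/(x - 9) - (7/75)/(x - 8) - (7/600)/(x + 7) + (7/275)/(x + 2)


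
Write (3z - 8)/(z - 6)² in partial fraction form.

(3z - 8) = P(z - 6) + Q. At z = 6: Q = 3·6 - 8 = 10. Coeff of z: P = 3
Result: 3/(z - 6) + 10/(z - 6)²


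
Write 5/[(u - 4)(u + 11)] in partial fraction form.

5/(u - 4)(u + 11) = P/(u - 4) + Q/(u + 11). P = 5/(4 + 11) = 1/3, Q = 5/(-11 - 4) = -1/3
Result: (1/3)/(u - 4) - (1/3)/(u + 11)


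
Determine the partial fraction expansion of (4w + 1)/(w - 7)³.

(4w + 1) = A(w - 7)² + B(w - 7) + C. At w = 7: C = 4·7 + 1 = 29. Coefficients: A = 0, B = 4
Result: 4/(w - 7)² + 29/(w - 7)³


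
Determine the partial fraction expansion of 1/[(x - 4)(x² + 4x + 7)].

Cover-up at x = 4: A = 1/(4² + 4·4 + 7) = 1/39. Then B = -A = -1/39, C = -A·(4 + 4) = -8/39
Result: (1/39)/(x - 4) - ((1/39)x + 8/39)/(x² + 4x + 7)


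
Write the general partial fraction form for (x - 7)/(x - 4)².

Repeated linear factor: A/(x - 4) + B/(x - 4)²


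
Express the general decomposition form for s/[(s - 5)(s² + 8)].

Linear + irreducible quadratic: α/(s - 5) + (βs + γ)/(s² + 8)


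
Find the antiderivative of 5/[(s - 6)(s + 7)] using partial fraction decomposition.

Decompose: 5/[(s - 6)(s + 7)] = (5/13)/(s - 6) - (5/13)/(s + 7). Integrate each term: (5/13) ln|(s - 6)| - (5/13) ln|(s + 7)| + C


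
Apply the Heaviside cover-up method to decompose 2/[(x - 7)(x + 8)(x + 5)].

Cover (x - 7), x=7: A = 2/[(7 + 8)(7 + 5)] = 1/90. Cover (x + 8), x=-8: B = 2/[(-8 - 7)(-8 + 5)] = 2/45. Cover (x + 5), x=-5: C = 2/[(-5 - 7)(-5 + 8)] = -1/18.
Result: (1/90)/(x - 7) + (2/45)/(x + 8) - (1/18)/(x + 5)


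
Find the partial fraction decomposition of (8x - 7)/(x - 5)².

(8x - 7) = A(x - 5) + B. At x = 5: B = 8·5 - 7 = 33. Coeff of x: A = 8
Result: 8/(x - 5) + 33/(x - 5)²


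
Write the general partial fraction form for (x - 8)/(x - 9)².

Repeated linear factor: P/(x - 9) + Q/(x - 9)²


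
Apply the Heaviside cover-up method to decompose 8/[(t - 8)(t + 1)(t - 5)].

Cover (t - 8), t=8: P = 8/[(8 + 1)(8 - 5)] = 8/27. Cover (t + 1), t=-1: Q = 8/[(-1 - 8)(-1 - 5)] = 4/27. Cover (t - 5), t=5: R = 8/[(5 - 8)(5 + 1)] = -4/9.
Result: (8/27)/(t - 8) + (4/27)/(t + 1) - (4/9)/(t - 5)


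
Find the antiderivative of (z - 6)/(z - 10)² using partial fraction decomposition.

Decompose: A = 1, B = 1·10 - 6 = 4, so (z - 6)/(z - 10)² = 1/(z - 10) + 4/(z - 10)². Integrate: ∫ A/(z - 10) dz = ln|(z - 10)|; ∫ B/(z - 10)² dz = -4/(z - 10). Sum: ln|(z - 10)| - 4/(z - 10) + C


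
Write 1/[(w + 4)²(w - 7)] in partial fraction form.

Cover-up at w=7: R = 1/(7 + 4)² = 1/121. Cover-up at w=-4: Q = 1/(-4 - 7) = -1/11. Comparing w² coeff: P = -R = -1/121
Result: (-1/121)/(w + 4) - (1/11)/(w + 4)² + (1/121)/(w - 7)


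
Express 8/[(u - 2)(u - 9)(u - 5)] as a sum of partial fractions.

Using cover-up method: P = 8/21, Q = 2/7, R = -2/3
Result: (8/21)/(u - 2) + (2/7)/(u - 9) - (2/3)/(u - 5)


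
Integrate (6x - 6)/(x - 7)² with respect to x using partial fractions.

Decompose: α = 6, β = 6·7 - 6 = 36, so (6x - 6)/(x - 7)² = 6/(x - 7) + 36/(x - 7)². Integrate: ∫ α/(x - 7) dx = 6 ln|(x - 7)|; ∫ β/(x - 7)² dx = -36/(x - 7). Sum: 6 ln|(x - 7)| - 36/(x - 7) + C


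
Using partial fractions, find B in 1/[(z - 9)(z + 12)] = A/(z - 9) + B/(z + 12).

Cover-up at z = -12: B = 1/(-12 - 9) = -1/21


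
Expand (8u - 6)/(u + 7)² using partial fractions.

(8u - 6) = P(u + 7) + Q. At u = -7: Q = 8·(-7) - 6 = -62. Coeff of u: P = 8
Result: 8/(u + 7) - 62/(u + 7)²


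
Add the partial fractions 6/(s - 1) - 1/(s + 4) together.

Common denominator (s - 1)(s + 4). Numerator: 6(s + 4) - 1(s - 1) = (6s + 24) - (s - 1) = 5s + 25
Result: (5s + 25)/[(s - 1)(s + 4)]


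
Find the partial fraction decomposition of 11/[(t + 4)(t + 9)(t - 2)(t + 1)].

Using Heaviside cover-up: (11/90)/(t + 4) - (1/40)/(t + 9) + (1/18)/(t - 2) - (11/72)/(t + 1)


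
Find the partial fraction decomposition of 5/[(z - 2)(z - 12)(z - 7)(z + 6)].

Using Heaviside cover-up: (1/80)/(z - 2) + (1/180)/(z - 12) - (1/65)/(z - 7) - (5/1872)/(z + 6)


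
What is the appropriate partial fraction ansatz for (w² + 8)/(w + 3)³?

Repeated linear factor (power 3): α/(w + 3) + β/(w + 3)² + γ/(w + 3)³


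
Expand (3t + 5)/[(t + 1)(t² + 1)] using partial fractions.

At t=-1: A = (3·(-1) + 5)/((-1)² + 1) = 1. B = -A = -1, C = 3 - (-1)·A = 4
Result: 1/(t + 1) - (t - 4)/(t² + 1)


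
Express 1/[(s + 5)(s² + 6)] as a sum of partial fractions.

Cover-up at s = -5: α = 1/((-5)² + 6) = 1/31. Then β = -α = -1/31, γ = -α·(0 - 5) = 5/31
Result: (1/31)/(s + 5) - ((1/31)s - 5/31)/(s² + 6)


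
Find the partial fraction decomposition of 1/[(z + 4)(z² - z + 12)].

Cover-up at z = -4: A = 1/((-4)² - 1·(-4) + 12) = 1/32. Then B = -A = -1/32, C = -A·(-1 - 4) = 5/32
Result: (1/32)/(z + 4) - ((1/32)z - 5/32)/(z² - z + 12)


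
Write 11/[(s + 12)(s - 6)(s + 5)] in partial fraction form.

Using cover-up method: α = 11/126, β = 1/18, γ = -1/7
Result: (11/126)/(s + 12) + (1/18)/(s - 6) - (1/7)/(s + 5)


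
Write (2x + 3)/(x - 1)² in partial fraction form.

(2x + 3) = P(x - 1) + Q. At x = 1: Q = 2·1 + 3 = 5. Coeff of x: P = 2
Result: 2/(x - 1) + 5/(x - 1)²


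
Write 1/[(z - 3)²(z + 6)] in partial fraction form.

Cover-up at z=-6: R = 1/(-6 - 3)² = 1/81. Cover-up at z=3: Q = 1/(3 + 6) = 1/9. Comparing z² coeff: P = -R = -1/81
Result: (-1/81)/(z - 3) + (1/9)/(z - 3)² + (1/81)/(z + 6)


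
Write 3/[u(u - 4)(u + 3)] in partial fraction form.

Using cover-up method: P = -1/4, Q = 3/28, R = 1/7
Result: (-1/4)/u + (3/28)/(u - 4) + (1/7)/(u + 3)


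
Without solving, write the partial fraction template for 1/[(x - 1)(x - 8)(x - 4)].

Three distinct linear factors: A/(x - 1) + B/(x - 8) + C/(x - 4)


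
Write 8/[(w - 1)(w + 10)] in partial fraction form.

8/(w - 1)(w + 10) = α/(w - 1) + β/(w + 10). α = 8/(1 + 10) = 8/11, β = 8/(-10 - 1) = -8/11
Result: (8/11)/(w - 1) - (8/11)/(w + 10)


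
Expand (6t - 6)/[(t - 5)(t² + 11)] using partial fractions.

At t=5: A = (6·5 - 6)/(5² + 11) = 2/3. B = -A = -2/3, C = 6 - 5·A = 8/3
Result: (2/3)/(t - 5) - ((2/3)t - 8/3)/(t² + 11)


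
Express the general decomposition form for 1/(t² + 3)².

Repeated quadratic factor: (αt + β)/(t² + 3) + (γt + δ)/(t² + 3)²


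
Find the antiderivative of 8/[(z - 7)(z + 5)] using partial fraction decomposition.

Decompose: 8/[(z - 7)(z + 5)] = (2/3)/(z - 7) - (2/3)/(z + 5). Integrate each term: (2/3) ln|(z - 7)| - (2/3) ln|(z + 5)| + C


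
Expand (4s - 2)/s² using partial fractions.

(4s - 2) = Ps + Q. At s = 0: Q = 4·0 - 2 = -2. Coeff of s: P = 4
Result: 4/s - 2/s²


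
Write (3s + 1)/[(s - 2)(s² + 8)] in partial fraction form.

At s=2: A = (3·2 + 1)/(2² + 8) = 7/12. B = -A = -7/12, C = 3 - 2·A = 11/6
Result: (7/12)/(s - 2) - ((7/12)s - 11/6)/(s² + 8)


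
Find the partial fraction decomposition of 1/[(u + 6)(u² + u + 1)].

Cover-up at u = -6: A = 1/((-6)² + 1·(-6) + 1) = 1/31. Then B = -A = -1/31, C = -A·(1 - 6) = 5/31
Result: (1/31)/(u + 6) - ((1/31)u - 5/31)/(u² + u + 1)


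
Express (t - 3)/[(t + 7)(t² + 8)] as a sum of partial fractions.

At t=-7: A = (1·(-7) - 3)/((-7)² + 8) = -10/57. B = -A = 10/57, C = 1 - (-7)·A = -13/57
Result: (-10/57)/(t + 7) + ((10/57)t - 13/57)/(t² + 8)


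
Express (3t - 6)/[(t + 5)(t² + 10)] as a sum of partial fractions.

At t=-5: A = (3·(-5) - 6)/((-5)² + 10) = -3/5. B = -A = 3/5, C = 3 - (-5)·A = 0
Result: (-3/5)/(t + 5) + ((3/5)t)/(t² + 10)


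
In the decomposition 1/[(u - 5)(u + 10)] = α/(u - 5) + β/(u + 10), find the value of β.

Cover-up at u = -10: β = 1/(-10 - 5) = -1/15


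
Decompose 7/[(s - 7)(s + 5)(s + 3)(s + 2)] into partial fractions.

Using Heaviside cover-up: (7/1080)/(s - 7) - (7/72)/(s + 5) + (7/20)/(s + 3) - (7/27)/(s + 2)


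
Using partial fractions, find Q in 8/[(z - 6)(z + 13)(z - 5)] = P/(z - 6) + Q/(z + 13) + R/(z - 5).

Cover-up at z = -13: Q = 8/[(-13 - 6)(-13 - 5)] = 8/[(-19)(-18)] = 8/342 = 4/171


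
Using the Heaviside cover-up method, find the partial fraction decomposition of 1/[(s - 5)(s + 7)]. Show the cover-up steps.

Cover (s - 5): set s=5, get P = 1/(5 + 7) = 1/12. Cover (s + 7): set s=-7, get Q = 1/(-7 - 5) = -1/12.
Result: (1/12)/(s - 5) - (1/12)/(s + 7)


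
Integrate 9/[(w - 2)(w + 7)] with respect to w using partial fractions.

Decompose: 9/[(w - 2)(w + 7)] = 1/(w - 2) - 1/(w + 7). Integrate each term: ln|(w - 2)| - ln|(w + 7)| + C


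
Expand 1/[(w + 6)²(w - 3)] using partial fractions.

Cover-up at w=3: γ = 1/(3 + 6)² = 1/81. Cover-up at w=-6: β = 1/(-6 - 3) = -1/9. Comparing w² coeff: α = -γ = -1/81
Result: (-1/81)/(w + 6) - (1/9)/(w + 6)² + (1/81)/(w - 3)


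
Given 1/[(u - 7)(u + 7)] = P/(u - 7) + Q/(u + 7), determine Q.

Cover-up at u = -7: Q = 1/(-7 - 7) = -1/14


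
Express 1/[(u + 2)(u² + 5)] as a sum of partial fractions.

Cover-up at u = -2: P = 1/((-2)² + 5) = 1/9. Then Q = -P = -1/9, R = -P·(0 - 2) = 2/9
Result: (1/9)/(u + 2) - ((1/9)u - 2/9)/(u² + 5)


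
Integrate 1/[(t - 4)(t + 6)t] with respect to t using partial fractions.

Cover-up: α = 1/40, β = 1/60, γ = -1/24. Decomposition: (1/40)/(t - 4) + (1/60)/(t + 6) - (1/24)/t. Integrate each term: (1/40) ln|(t - 4)| + (1/60) ln|(t + 6)| - (1/24) ln|t| + C


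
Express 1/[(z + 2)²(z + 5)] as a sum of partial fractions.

Cover-up at z=-5: C = 1/(-5 + 2)² = 1/9. Cover-up at z=-2: B = 1/(-2 + 5) = 1/3. Comparing z² coeff: A = -C = -1/9
Result: (-1/9)/(z + 2) + (1/3)/(z + 2)² + (1/9)/(z + 5)


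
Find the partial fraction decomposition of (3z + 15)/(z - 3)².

(3z + 15) = A(z - 3) + B. At z = 3: B = 3·3 + 15 = 24. Coeff of z: A = 3
Result: 3/(z - 3) + 24/(z - 3)²


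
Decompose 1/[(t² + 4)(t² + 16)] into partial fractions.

Coefficient matching gives α = γ = 0, β = 1/(16-4) = 1/12, δ = -β = -1/12
Result: (1/12)/(t² + 4) - (1/12)/(t² + 16)


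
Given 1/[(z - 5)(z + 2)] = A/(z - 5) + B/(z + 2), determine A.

Cover-up at z = 5: A = 1/(5 + 2) = 1/7


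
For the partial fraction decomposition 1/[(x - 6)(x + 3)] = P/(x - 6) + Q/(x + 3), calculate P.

Cover-up at x = 6: P = 1/(6 + 3) = 1/9


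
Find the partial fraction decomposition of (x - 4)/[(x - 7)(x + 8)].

At x=7: P = (1·7 - 4)/(7 + 8) = 1/5. At x=-8: Q = (1·(-8) - 4)/(-8 - 7) = 4/5
Result: (1/5)/(x - 7) + (4/5)/(x + 8)


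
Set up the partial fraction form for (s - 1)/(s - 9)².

Repeated linear factor: α/(s - 9) + β/(s - 9)²


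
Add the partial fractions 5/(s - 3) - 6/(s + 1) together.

Common denominator (s - 3)(s + 1). Numerator: 5(s + 1) - 6(s - 3) = (5s + 5) - (6s - 18) = -s + 23
Result: (-s + 23)/[(s - 3)(s + 1)]


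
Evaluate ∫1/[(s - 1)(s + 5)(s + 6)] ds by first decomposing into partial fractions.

Cover-up: A = 1/42, B = -1/6, C = 1/7. Decomposition: (1/42)/(s - 1) - (1/6)/(s + 5) + (1/7)/(s + 6). Integrate each term: (1/42) ln|(s - 1)| - (1/6) ln|(s + 5)| + (1/7) ln|(s + 6)| + C


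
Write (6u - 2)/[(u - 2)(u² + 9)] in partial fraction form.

At u=2: A = (6·2 - 2)/(2² + 9) = 10/13. B = -A = -10/13, C = 6 - 2·A = 58/13
Result: (10/13)/(u - 2) - ((10/13)u - 58/13)/(u² + 9)


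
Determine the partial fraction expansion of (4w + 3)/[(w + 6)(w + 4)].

At w=-6: P = (4·(-6) + 3)/(-6 + 4) = 21/2. At w=-4: Q = (4·(-4) + 3)/(-4 + 6) = -13/2
Result: (21/2)/(w + 6) - (13/2)/(w + 4)


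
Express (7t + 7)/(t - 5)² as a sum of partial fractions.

(7t + 7) = A(t - 5) + B. At t = 5: B = 7·5 + 7 = 42. Coeff of t: A = 7
Result: 7/(t - 5) + 42/(t - 5)²


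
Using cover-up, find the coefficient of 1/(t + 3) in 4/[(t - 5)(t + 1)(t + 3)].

Cover (t + 3), set t=-3: 4/[(-3 - 5)(-3 + 1)] = 1/4


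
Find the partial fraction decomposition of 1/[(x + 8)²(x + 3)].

Cover-up at x=-3: R = 1/(-3 + 8)² = 1/25. Cover-up at x=-8: Q = 1/(-8 + 3) = -1/5. Comparing x² coeff: P = -R = -1/25
Result: (-1/25)/(x + 8) - (1/5)/(x + 8)² + (1/25)/(x + 3)


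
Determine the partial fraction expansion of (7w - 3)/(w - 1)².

(7w - 3) = A(w - 1) + B. At w = 1: B = 7·1 - 3 = 4. Coeff of w: A = 7
Result: 7/(w - 1) + 4/(w - 1)²


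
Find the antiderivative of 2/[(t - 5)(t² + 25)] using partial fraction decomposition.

Cover-up at t=5: A = 2/(5²+25) = 1/25. Coeff matching: B = -1/25, C = -1/5. Decomposition: (1/25)/(t - 5) - ((1/25)t + 1/5)/(t² + 25). Integrate: linear → ln, quadratic → (1/2)ln + arctan: (1/25) ln|(t - 5)| - (1/50) ln(t² + 25) - (1/25) arctan(t/5) + C


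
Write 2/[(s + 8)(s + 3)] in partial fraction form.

2/(s + 8)(s + 3) = A/(s + 8) + B/(s + 3). A = 2/(-8 + 3) = -2/5, B = 2/(-3 + 8) = 2/5
Result: (-2/5)/(s + 8) + (2/5)/(s + 3)


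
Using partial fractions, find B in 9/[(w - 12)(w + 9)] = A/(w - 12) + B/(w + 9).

Cover-up at w = -9: B = 9/(-9 - 12) = -9/21 = -3/7
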